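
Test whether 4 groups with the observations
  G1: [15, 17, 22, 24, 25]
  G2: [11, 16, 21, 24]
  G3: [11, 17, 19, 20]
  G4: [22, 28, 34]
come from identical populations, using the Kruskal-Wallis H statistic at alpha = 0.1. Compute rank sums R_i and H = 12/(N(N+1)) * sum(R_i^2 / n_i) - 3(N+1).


Step 1: Combine all N = 16 observations and assign midranks.
sorted (value, group, rank): (11,G2,1.5), (11,G3,1.5), (15,G1,3), (16,G2,4), (17,G1,5.5), (17,G3,5.5), (19,G3,7), (20,G3,8), (21,G2,9), (22,G1,10.5), (22,G4,10.5), (24,G1,12.5), (24,G2,12.5), (25,G1,14), (28,G4,15), (34,G4,16)
Step 2: Sum ranks within each group.
R_1 = 45.5 (n_1 = 5)
R_2 = 27 (n_2 = 4)
R_3 = 22 (n_3 = 4)
R_4 = 41.5 (n_4 = 3)
Step 3: H = 12/(N(N+1)) * sum(R_i^2/n_i) - 3(N+1)
     = 12/(16*17) * (45.5^2/5 + 27^2/4 + 22^2/4 + 41.5^2/3) - 3*17
     = 0.044118 * 1291.38 - 51
     = 5.972794.
Step 4: Ties present; correction factor C = 1 - 24/(16^3 - 16) = 0.994118. Corrected H = 5.972794 / 0.994118 = 6.008136.
Step 5: Under H0, H ~ chi^2(3); p-value = 0.111215.
Step 6: alpha = 0.1. fail to reject H0.

H = 6.0081, df = 3, p = 0.111215, fail to reject H0.


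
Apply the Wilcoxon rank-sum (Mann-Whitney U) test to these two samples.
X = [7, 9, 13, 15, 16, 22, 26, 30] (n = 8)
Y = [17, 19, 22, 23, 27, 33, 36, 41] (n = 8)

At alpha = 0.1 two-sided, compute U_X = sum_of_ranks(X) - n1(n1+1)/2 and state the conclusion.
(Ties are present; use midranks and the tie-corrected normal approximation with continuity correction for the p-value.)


Step 1: Combine and sort all 16 observations; assign midranks.
sorted (value, group): (7,X), (9,X), (13,X), (15,X), (16,X), (17,Y), (19,Y), (22,X), (22,Y), (23,Y), (26,X), (27,Y), (30,X), (33,Y), (36,Y), (41,Y)
ranks: 7->1, 9->2, 13->3, 15->4, 16->5, 17->6, 19->7, 22->8.5, 22->8.5, 23->10, 26->11, 27->12, 30->13, 33->14, 36->15, 41->16
Step 2: Rank sum for X: R1 = 1 + 2 + 3 + 4 + 5 + 8.5 + 11 + 13 = 47.5.
Step 3: U_X = R1 - n1(n1+1)/2 = 47.5 - 8*9/2 = 47.5 - 36 = 11.5.
       U_Y = n1*n2 - U_X = 64 - 11.5 = 52.5.
Step 4: Ties are present, so use the tie-corrected normal approximation (with continuity correction) for the p-value.
Step 5: p-value = 0.035556; compare to alpha = 0.1. reject H0.

U_X = 11.5, p = 0.035556, reject H0 at alpha = 0.1.


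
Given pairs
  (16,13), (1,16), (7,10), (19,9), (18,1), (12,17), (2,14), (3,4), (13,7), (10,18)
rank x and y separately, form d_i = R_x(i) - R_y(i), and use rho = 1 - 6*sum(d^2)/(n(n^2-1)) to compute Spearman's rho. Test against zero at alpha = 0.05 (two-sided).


Step 1: Rank x and y separately (midranks; no ties here).
rank(x): 16->8, 1->1, 7->4, 19->10, 18->9, 12->6, 2->2, 3->3, 13->7, 10->5
rank(y): 13->6, 16->8, 10->5, 9->4, 1->1, 17->9, 14->7, 4->2, 7->3, 18->10
Step 2: d_i = R_x(i) - R_y(i); compute d_i^2.
  (8-6)^2=4, (1-8)^2=49, (4-5)^2=1, (10-4)^2=36, (9-1)^2=64, (6-9)^2=9, (2-7)^2=25, (3-2)^2=1, (7-3)^2=16, (5-10)^2=25
sum(d^2) = 230.
Step 3: rho = 1 - 6*230 / (10*(10^2 - 1)) = 1 - 1380/990 = -0.393939.
Step 4: Under H0, t = rho * sqrt((n-2)/(1-rho^2)) = -1.2123 ~ t(8).
Step 5: Two-sided p-value from the t-distribution with 8 df = 0.259998.
Step 6: alpha = 0.05. fail to reject H0.

rho = -0.3939, p = 0.259998, fail to reject H0 at alpha = 0.05.


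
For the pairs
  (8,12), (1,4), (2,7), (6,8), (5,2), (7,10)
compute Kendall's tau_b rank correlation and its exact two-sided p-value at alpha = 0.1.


Step 1: Enumerate the 15 unordered pairs (i,j) with i<j and classify each by sign(x_j-x_i) * sign(y_j-y_i).
  (1,2):dx=-7,dy=-8->C; (1,3):dx=-6,dy=-5->C; (1,4):dx=-2,dy=-4->C; (1,5):dx=-3,dy=-10->C
  (1,6):dx=-1,dy=-2->C; (2,3):dx=+1,dy=+3->C; (2,4):dx=+5,dy=+4->C; (2,5):dx=+4,dy=-2->D
  (2,6):dx=+6,dy=+6->C; (3,4):dx=+4,dy=+1->C; (3,5):dx=+3,dy=-5->D; (3,6):dx=+5,dy=+3->C
  (4,5):dx=-1,dy=-6->C; (4,6):dx=+1,dy=+2->C; (5,6):dx=+2,dy=+8->C
Step 2: C = 13, D = 2, total pairs = 15.
Step 3: tau = (C - D)/(n(n-1)/2) = (13 - 2)/15 = 0.733333.
Step 4: Exact two-sided p-value (enumerate n! = 720 permutations of y under H0): p = 0.055556.
Step 5: alpha = 0.1. reject H0.

tau_b = 0.7333 (C=13, D=2), p = 0.055556, reject H0.


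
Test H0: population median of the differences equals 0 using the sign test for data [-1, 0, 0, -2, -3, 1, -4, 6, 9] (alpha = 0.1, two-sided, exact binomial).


Step 1: Discard zero differences. Original n = 9; n_eff = number of nonzero differences = 7.
Nonzero differences (with sign): -1, -2, -3, +1, -4, +6, +9
Step 2: Count signs: positive = 3, negative = 4.
Step 3: Under H0: P(positive) = 0.5, so the number of positives S ~ Bin(7, 0.5).
Step 4: Two-sided exact p-value = sum of Bin(7,0.5) probabilities at or below the observed probability = 1.000000.
Step 5: alpha = 0.1. fail to reject H0.

n_eff = 7, pos = 3, neg = 4, p = 1.000000, fail to reject H0.


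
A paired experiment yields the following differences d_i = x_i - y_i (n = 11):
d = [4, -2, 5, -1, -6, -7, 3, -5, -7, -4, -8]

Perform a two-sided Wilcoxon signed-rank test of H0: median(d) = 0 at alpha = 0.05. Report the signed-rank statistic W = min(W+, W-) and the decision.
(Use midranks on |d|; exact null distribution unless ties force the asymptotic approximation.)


Step 1: Drop any zero differences (none here) and take |d_i|.
|d| = [4, 2, 5, 1, 6, 7, 3, 5, 7, 4, 8]
Step 2: Midrank |d_i| (ties get averaged ranks).
ranks: |4|->4.5, |2|->2, |5|->6.5, |1|->1, |6|->8, |7|->9.5, |3|->3, |5|->6.5, |7|->9.5, |4|->4.5, |8|->11
Step 3: Attach original signs; sum ranks with positive sign and with negative sign.
W+ = 4.5 + 6.5 + 3 = 14
W- = 2 + 1 + 8 + 9.5 + 6.5 + 9.5 + 4.5 + 11 = 52
(Check: W+ + W- = 66 should equal n(n+1)/2 = 66.)
Step 4: Test statistic W = min(W+, W-) = 14.
Step 5: Ties in |d|, so use the tie-corrected normal approximation.
        E[W] = n(n+1)/4 = 11*12/4 = 33.
        Tie groups: |d|=4 (t=2), |d|=5 (t=2), |d|=7 (t=2); sum(t^3 - t) = 18.
        Var[W] = n(n+1)(2n+1)/24 - sum(t^3-t)/48 = 3036/24 - 18/48 = 126.125.
        z = (W - E[W]) / sqrt(Var[W]) = (14 - 33) / 11.2305 = -1.6918.
        Two-sided p = 2*Phi(z) = 0.090681.
Step 6: alpha = 0.05. fail to reject H0.

W+ = 14, W- = 52, W = min = 14, p = 0.090681, fail to reject H0.


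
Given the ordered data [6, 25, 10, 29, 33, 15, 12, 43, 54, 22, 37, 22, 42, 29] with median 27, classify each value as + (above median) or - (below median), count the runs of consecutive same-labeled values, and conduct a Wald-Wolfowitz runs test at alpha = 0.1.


Step 1: Compute median = 27; label A = above, B = below.
Labels in order: BBBAABBAABABAA  (n_A = 7, n_B = 7)
Step 2: Count runs R = 8.
Step 3: Under H0 (random ordering), E[R] = 2*n_A*n_B/(n_A+n_B) + 1 = 2*7*7/14 + 1 = 8.0000.
        Var[R] = 2*n_A*n_B*(2*n_A*n_B - n_A - n_B) / ((n_A+n_B)^2 * (n_A+n_B-1)) = 8232/2548 = 3.2308.
        SD[R] = 1.7974.
Step 4: R = E[R], so z = 0 with no continuity correction.
Step 5: Two-sided p-value via normal approximation = 2*(1 - Phi(|z|)) = 1.000000.
Step 6: alpha = 0.1. fail to reject H0.

R = 8, z = 0.0000, p = 1.000000, fail to reject H0.


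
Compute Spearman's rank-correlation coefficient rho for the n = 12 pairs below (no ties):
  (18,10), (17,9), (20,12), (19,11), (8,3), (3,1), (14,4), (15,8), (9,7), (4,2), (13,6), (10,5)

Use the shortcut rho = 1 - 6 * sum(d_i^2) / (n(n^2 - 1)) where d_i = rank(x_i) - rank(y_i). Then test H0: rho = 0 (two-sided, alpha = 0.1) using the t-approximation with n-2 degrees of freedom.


Step 1: Rank x and y separately (midranks; no ties here).
rank(x): 18->10, 17->9, 20->12, 19->11, 8->3, 3->1, 14->7, 15->8, 9->4, 4->2, 13->6, 10->5
rank(y): 10->10, 9->9, 12->12, 11->11, 3->3, 1->1, 4->4, 8->8, 7->7, 2->2, 6->6, 5->5
Step 2: d_i = R_x(i) - R_y(i); compute d_i^2.
  (10-10)^2=0, (9-9)^2=0, (12-12)^2=0, (11-11)^2=0, (3-3)^2=0, (1-1)^2=0, (7-4)^2=9, (8-8)^2=0, (4-7)^2=9, (2-2)^2=0, (6-6)^2=0, (5-5)^2=0
sum(d^2) = 18.
Step 3: rho = 1 - 6*18 / (12*(12^2 - 1)) = 1 - 108/1716 = 0.937063.
Step 4: Under H0, t = rho * sqrt((n-2)/(1-rho^2)) = 8.4868 ~ t(10).
Step 5: Two-sided p-value from the t-distribution with 10 df = 0.000007.
Step 6: alpha = 0.1. reject H0.

rho = 0.9371, p = 0.000007, reject H0 at alpha = 0.1.


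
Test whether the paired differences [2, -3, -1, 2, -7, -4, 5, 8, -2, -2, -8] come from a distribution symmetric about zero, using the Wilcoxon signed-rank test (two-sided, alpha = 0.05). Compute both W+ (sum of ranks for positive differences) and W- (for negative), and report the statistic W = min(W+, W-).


Step 1: Drop any zero differences (none here) and take |d_i|.
|d| = [2, 3, 1, 2, 7, 4, 5, 8, 2, 2, 8]
Step 2: Midrank |d_i| (ties get averaged ranks).
ranks: |2|->3.5, |3|->6, |1|->1, |2|->3.5, |7|->9, |4|->7, |5|->8, |8|->10.5, |2|->3.5, |2|->3.5, |8|->10.5
Step 3: Attach original signs; sum ranks with positive sign and with negative sign.
W+ = 3.5 + 3.5 + 8 + 10.5 = 25.5
W- = 6 + 1 + 9 + 7 + 3.5 + 3.5 + 10.5 = 40.5
(Check: W+ + W- = 66 should equal n(n+1)/2 = 66.)
Step 4: Test statistic W = min(W+, W-) = 25.5.
Step 5: Ties in |d|, so use the tie-corrected normal approximation.
        E[W] = n(n+1)/4 = 11*12/4 = 33.
        Tie groups: |d|=2 (t=4), |d|=8 (t=2); sum(t^3 - t) = 66.
        Var[W] = n(n+1)(2n+1)/24 - sum(t^3-t)/48 = 3036/24 - 66/48 = 125.125.
        z = (W - E[W]) / sqrt(Var[W]) = (25.5 - 33) / 11.1859 = -0.6705.
        Two-sided p = 2*Phi(z) = 0.502549.
Step 6: alpha = 0.05. fail to reject H0.

W+ = 25.5, W- = 40.5, W = min = 25.5, p = 0.502549, fail to reject H0.


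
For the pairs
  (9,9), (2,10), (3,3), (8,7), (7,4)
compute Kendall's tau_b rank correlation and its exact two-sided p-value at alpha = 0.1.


Step 1: Enumerate the 10 unordered pairs (i,j) with i<j and classify each by sign(x_j-x_i) * sign(y_j-y_i).
  (1,2):dx=-7,dy=+1->D; (1,3):dx=-6,dy=-6->C; (1,4):dx=-1,dy=-2->C; (1,5):dx=-2,dy=-5->C
  (2,3):dx=+1,dy=-7->D; (2,4):dx=+6,dy=-3->D; (2,5):dx=+5,dy=-6->D; (3,4):dx=+5,dy=+4->C
  (3,5):dx=+4,dy=+1->C; (4,5):dx=-1,dy=-3->C
Step 2: C = 6, D = 4, total pairs = 10.
Step 3: tau = (C - D)/(n(n-1)/2) = (6 - 4)/10 = 0.200000.
Step 4: Exact two-sided p-value (enumerate n! = 120 permutations of y under H0): p = 0.816667.
Step 5: alpha = 0.1. fail to reject H0.

tau_b = 0.2000 (C=6, D=4), p = 0.816667, fail to reject H0.


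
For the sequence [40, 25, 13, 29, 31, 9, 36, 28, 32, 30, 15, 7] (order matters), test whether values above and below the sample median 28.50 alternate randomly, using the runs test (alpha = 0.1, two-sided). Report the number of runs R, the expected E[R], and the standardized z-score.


Step 1: Compute median = 28.50; label A = above, B = below.
Labels in order: ABBAABABAABB  (n_A = 6, n_B = 6)
Step 2: Count runs R = 8.
Step 3: Under H0 (random ordering), E[R] = 2*n_A*n_B/(n_A+n_B) + 1 = 2*6*6/12 + 1 = 7.0000.
        Var[R] = 2*n_A*n_B*(2*n_A*n_B - n_A - n_B) / ((n_A+n_B)^2 * (n_A+n_B-1)) = 4320/1584 = 2.7273.
        SD[R] = 1.6514.
Step 4: Continuity-corrected z = (R - 0.5 - E[R]) / SD[R] = (8 - 0.5 - 7.0000) / 1.6514 = 0.3028.
Step 5: Two-sided p-value via normal approximation = 2*(1 - Phi(|z|)) = 0.762069.
Step 6: alpha = 0.1. fail to reject H0.

R = 8, z = 0.3028, p = 0.762069, fail to reject H0.


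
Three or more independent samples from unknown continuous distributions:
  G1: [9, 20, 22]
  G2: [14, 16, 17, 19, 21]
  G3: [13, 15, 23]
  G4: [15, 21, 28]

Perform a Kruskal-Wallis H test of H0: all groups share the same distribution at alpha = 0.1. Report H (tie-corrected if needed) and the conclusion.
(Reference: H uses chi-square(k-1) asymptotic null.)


Step 1: Combine all N = 14 observations and assign midranks.
sorted (value, group, rank): (9,G1,1), (13,G3,2), (14,G2,3), (15,G3,4.5), (15,G4,4.5), (16,G2,6), (17,G2,7), (19,G2,8), (20,G1,9), (21,G2,10.5), (21,G4,10.5), (22,G1,12), (23,G3,13), (28,G4,14)
Step 2: Sum ranks within each group.
R_1 = 22 (n_1 = 3)
R_2 = 34.5 (n_2 = 5)
R_3 = 19.5 (n_3 = 3)
R_4 = 29 (n_4 = 3)
Step 3: H = 12/(N(N+1)) * sum(R_i^2/n_i) - 3(N+1)
     = 12/(14*15) * (22^2/3 + 34.5^2/5 + 19.5^2/3 + 29^2/3) - 3*15
     = 0.057143 * 806.467 - 45
     = 1.083810.
Step 4: Ties present; correction factor C = 1 - 12/(14^3 - 14) = 0.995604. Corrected H = 1.083810 / 0.995604 = 1.088595.
Step 5: Under H0, H ~ chi^2(3); p-value = 0.779828.
Step 6: alpha = 0.1. fail to reject H0.

H = 1.0886, df = 3, p = 0.779828, fail to reject H0.


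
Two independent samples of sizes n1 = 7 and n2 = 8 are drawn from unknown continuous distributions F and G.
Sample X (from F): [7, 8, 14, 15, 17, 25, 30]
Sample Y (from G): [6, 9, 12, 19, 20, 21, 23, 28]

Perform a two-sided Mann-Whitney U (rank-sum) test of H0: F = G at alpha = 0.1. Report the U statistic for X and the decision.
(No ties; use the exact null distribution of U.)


Step 1: Combine and sort all 15 observations; assign midranks.
sorted (value, group): (6,Y), (7,X), (8,X), (9,Y), (12,Y), (14,X), (15,X), (17,X), (19,Y), (20,Y), (21,Y), (23,Y), (25,X), (28,Y), (30,X)
ranks: 6->1, 7->2, 8->3, 9->4, 12->5, 14->6, 15->7, 17->8, 19->9, 20->10, 21->11, 23->12, 25->13, 28->14, 30->15
Step 2: Rank sum for X: R1 = 2 + 3 + 6 + 7 + 8 + 13 + 15 = 54.
Step 3: U_X = R1 - n1(n1+1)/2 = 54 - 7*8/2 = 54 - 28 = 26.
       U_Y = n1*n2 - U_X = 56 - 26 = 30.
Step 4: No ties, so the exact null distribution of U (based on enumerating the C(15,7) = 6435 equally likely rank assignments) gives the two-sided p-value.
Step 5: p-value = 0.866511; compare to alpha = 0.1. fail to reject H0.

U_X = 26, p = 0.866511, fail to reject H0 at alpha = 0.1.


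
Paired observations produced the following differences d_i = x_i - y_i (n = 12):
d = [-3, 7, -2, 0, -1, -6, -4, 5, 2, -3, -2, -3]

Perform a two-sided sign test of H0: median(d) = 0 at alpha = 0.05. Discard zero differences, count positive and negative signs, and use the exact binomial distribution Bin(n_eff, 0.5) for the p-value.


Step 1: Discard zero differences. Original n = 12; n_eff = number of nonzero differences = 11.
Nonzero differences (with sign): -3, +7, -2, -1, -6, -4, +5, +2, -3, -2, -3
Step 2: Count signs: positive = 3, negative = 8.
Step 3: Under H0: P(positive) = 0.5, so the number of positives S ~ Bin(11, 0.5).
Step 4: Two-sided exact p-value = sum of Bin(11,0.5) probabilities at or below the observed probability = 0.226562.
Step 5: alpha = 0.05. fail to reject H0.

n_eff = 11, pos = 3, neg = 8, p = 0.226562, fail to reject H0.


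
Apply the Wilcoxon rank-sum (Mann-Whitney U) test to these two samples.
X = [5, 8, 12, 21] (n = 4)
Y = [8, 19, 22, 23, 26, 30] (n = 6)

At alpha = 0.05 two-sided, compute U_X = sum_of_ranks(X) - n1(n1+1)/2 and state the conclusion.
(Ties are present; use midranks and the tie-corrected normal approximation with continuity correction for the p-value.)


Step 1: Combine and sort all 10 observations; assign midranks.
sorted (value, group): (5,X), (8,X), (8,Y), (12,X), (19,Y), (21,X), (22,Y), (23,Y), (26,Y), (30,Y)
ranks: 5->1, 8->2.5, 8->2.5, 12->4, 19->5, 21->6, 22->7, 23->8, 26->9, 30->10
Step 2: Rank sum for X: R1 = 1 + 2.5 + 4 + 6 = 13.5.
Step 3: U_X = R1 - n1(n1+1)/2 = 13.5 - 4*5/2 = 13.5 - 10 = 3.5.
       U_Y = n1*n2 - U_X = 24 - 3.5 = 20.5.
Step 4: Ties are present, so use the tie-corrected normal approximation (with continuity correction) for the p-value.
Step 5: p-value = 0.087118; compare to alpha = 0.05. fail to reject H0.

U_X = 3.5, p = 0.087118, fail to reject H0 at alpha = 0.05.


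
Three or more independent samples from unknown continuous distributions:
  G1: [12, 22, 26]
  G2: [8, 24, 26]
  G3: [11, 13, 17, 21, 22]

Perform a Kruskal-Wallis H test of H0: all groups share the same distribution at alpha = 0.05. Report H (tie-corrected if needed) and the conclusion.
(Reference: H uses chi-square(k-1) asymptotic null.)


Step 1: Combine all N = 11 observations and assign midranks.
sorted (value, group, rank): (8,G2,1), (11,G3,2), (12,G1,3), (13,G3,4), (17,G3,5), (21,G3,6), (22,G1,7.5), (22,G3,7.5), (24,G2,9), (26,G1,10.5), (26,G2,10.5)
Step 2: Sum ranks within each group.
R_1 = 21 (n_1 = 3)
R_2 = 20.5 (n_2 = 3)
R_3 = 24.5 (n_3 = 5)
Step 3: H = 12/(N(N+1)) * sum(R_i^2/n_i) - 3(N+1)
     = 12/(11*12) * (21^2/3 + 20.5^2/3 + 24.5^2/5) - 3*12
     = 0.090909 * 407.133 - 36
     = 1.012121.
Step 4: Ties present; correction factor C = 1 - 12/(11^3 - 11) = 0.990909. Corrected H = 1.012121 / 0.990909 = 1.021407.
Step 5: Under H0, H ~ chi^2(2); p-value = 0.600073.
Step 6: alpha = 0.05. fail to reject H0.

H = 1.0214, df = 2, p = 0.600073, fail to reject H0.


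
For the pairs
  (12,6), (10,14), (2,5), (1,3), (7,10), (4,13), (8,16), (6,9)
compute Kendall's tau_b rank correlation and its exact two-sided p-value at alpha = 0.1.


Step 1: Enumerate the 28 unordered pairs (i,j) with i<j and classify each by sign(x_j-x_i) * sign(y_j-y_i).
  (1,2):dx=-2,dy=+8->D; (1,3):dx=-10,dy=-1->C; (1,4):dx=-11,dy=-3->C; (1,5):dx=-5,dy=+4->D
  (1,6):dx=-8,dy=+7->D; (1,7):dx=-4,dy=+10->D; (1,8):dx=-6,dy=+3->D; (2,3):dx=-8,dy=-9->C
  (2,4):dx=-9,dy=-11->C; (2,5):dx=-3,dy=-4->C; (2,6):dx=-6,dy=-1->C; (2,7):dx=-2,dy=+2->D
  (2,8):dx=-4,dy=-5->C; (3,4):dx=-1,dy=-2->C; (3,5):dx=+5,dy=+5->C; (3,6):dx=+2,dy=+8->C
  (3,7):dx=+6,dy=+11->C; (3,8):dx=+4,dy=+4->C; (4,5):dx=+6,dy=+7->C; (4,6):dx=+3,dy=+10->C
  (4,7):dx=+7,dy=+13->C; (4,8):dx=+5,dy=+6->C; (5,6):dx=-3,dy=+3->D; (5,7):dx=+1,dy=+6->C
  (5,8):dx=-1,dy=-1->C; (6,7):dx=+4,dy=+3->C; (6,8):dx=+2,dy=-4->D; (7,8):dx=-2,dy=-7->C
Step 2: C = 20, D = 8, total pairs = 28.
Step 3: tau = (C - D)/(n(n-1)/2) = (20 - 8)/28 = 0.428571.
Step 4: Exact two-sided p-value (enumerate n! = 40320 permutations of y under H0): p = 0.178869.
Step 5: alpha = 0.1. fail to reject H0.

tau_b = 0.4286 (C=20, D=8), p = 0.178869, fail to reject H0.


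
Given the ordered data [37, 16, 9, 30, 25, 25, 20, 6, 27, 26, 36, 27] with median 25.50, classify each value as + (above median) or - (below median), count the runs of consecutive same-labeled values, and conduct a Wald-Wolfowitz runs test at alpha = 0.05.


Step 1: Compute median = 25.50; label A = above, B = below.
Labels in order: ABBABBBBAAAA  (n_A = 6, n_B = 6)
Step 2: Count runs R = 5.
Step 3: Under H0 (random ordering), E[R] = 2*n_A*n_B/(n_A+n_B) + 1 = 2*6*6/12 + 1 = 7.0000.
        Var[R] = 2*n_A*n_B*(2*n_A*n_B - n_A - n_B) / ((n_A+n_B)^2 * (n_A+n_B-1)) = 4320/1584 = 2.7273.
        SD[R] = 1.6514.
Step 4: Continuity-corrected z = (R + 0.5 - E[R]) / SD[R] = (5 + 0.5 - 7.0000) / 1.6514 = -0.9083.
Step 5: Two-sided p-value via normal approximation = 2*(1 - Phi(|z|)) = 0.363722.
Step 6: alpha = 0.05. fail to reject H0.

R = 5, z = -0.9083, p = 0.363722, fail to reject H0.


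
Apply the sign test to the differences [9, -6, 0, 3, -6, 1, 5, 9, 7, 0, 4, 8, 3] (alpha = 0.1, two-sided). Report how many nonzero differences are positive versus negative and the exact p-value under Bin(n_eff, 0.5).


Step 1: Discard zero differences. Original n = 13; n_eff = number of nonzero differences = 11.
Nonzero differences (with sign): +9, -6, +3, -6, +1, +5, +9, +7, +4, +8, +3
Step 2: Count signs: positive = 9, negative = 2.
Step 3: Under H0: P(positive) = 0.5, so the number of positives S ~ Bin(11, 0.5).
Step 4: Two-sided exact p-value = sum of Bin(11,0.5) probabilities at or below the observed probability = 0.065430.
Step 5: alpha = 0.1. reject H0.

n_eff = 11, pos = 9, neg = 2, p = 0.065430, reject H0.


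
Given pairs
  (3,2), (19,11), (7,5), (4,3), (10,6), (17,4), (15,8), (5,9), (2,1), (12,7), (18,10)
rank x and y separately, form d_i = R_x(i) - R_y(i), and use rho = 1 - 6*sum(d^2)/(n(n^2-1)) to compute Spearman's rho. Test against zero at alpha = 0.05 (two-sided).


Step 1: Rank x and y separately (midranks; no ties here).
rank(x): 3->2, 19->11, 7->5, 4->3, 10->6, 17->9, 15->8, 5->4, 2->1, 12->7, 18->10
rank(y): 2->2, 11->11, 5->5, 3->3, 6->6, 4->4, 8->8, 9->9, 1->1, 7->7, 10->10
Step 2: d_i = R_x(i) - R_y(i); compute d_i^2.
  (2-2)^2=0, (11-11)^2=0, (5-5)^2=0, (3-3)^2=0, (6-6)^2=0, (9-4)^2=25, (8-8)^2=0, (4-9)^2=25, (1-1)^2=0, (7-7)^2=0, (10-10)^2=0
sum(d^2) = 50.
Step 3: rho = 1 - 6*50 / (11*(11^2 - 1)) = 1 - 300/1320 = 0.772727.
Step 4: Under H0, t = rho * sqrt((n-2)/(1-rho^2)) = 3.6522 ~ t(9).
Step 5: Two-sided p-value from the t-distribution with 9 df = 0.005299.
Step 6: alpha = 0.05. reject H0.

rho = 0.7727, p = 0.005299, reject H0 at alpha = 0.05.


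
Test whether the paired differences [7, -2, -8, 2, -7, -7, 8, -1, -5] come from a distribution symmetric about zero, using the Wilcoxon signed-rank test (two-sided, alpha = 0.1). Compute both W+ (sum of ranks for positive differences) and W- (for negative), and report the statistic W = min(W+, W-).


Step 1: Drop any zero differences (none here) and take |d_i|.
|d| = [7, 2, 8, 2, 7, 7, 8, 1, 5]
Step 2: Midrank |d_i| (ties get averaged ranks).
ranks: |7|->6, |2|->2.5, |8|->8.5, |2|->2.5, |7|->6, |7|->6, |8|->8.5, |1|->1, |5|->4
Step 3: Attach original signs; sum ranks with positive sign and with negative sign.
W+ = 6 + 2.5 + 8.5 = 17
W- = 2.5 + 8.5 + 6 + 6 + 1 + 4 = 28
(Check: W+ + W- = 45 should equal n(n+1)/2 = 45.)
Step 4: Test statistic W = min(W+, W-) = 17.
Step 5: Ties in |d|, so use the tie-corrected normal approximation.
        E[W] = n(n+1)/4 = 9*10/4 = 22.5.
        Tie groups: |d|=2 (t=2), |d|=7 (t=3), |d|=8 (t=2); sum(t^3 - t) = 36.
        Var[W] = n(n+1)(2n+1)/24 - sum(t^3-t)/48 = 1710/24 - 36/48 = 70.5.
        z = (W - E[W]) / sqrt(Var[W]) = (17 - 22.5) / 8.3964 = -0.6550.
        Two-sided p = 2*Phi(z) = 0.512442.
Step 6: alpha = 0.1. fail to reject H0.

W+ = 17, W- = 28, W = min = 17, p = 0.512442, fail to reject H0.


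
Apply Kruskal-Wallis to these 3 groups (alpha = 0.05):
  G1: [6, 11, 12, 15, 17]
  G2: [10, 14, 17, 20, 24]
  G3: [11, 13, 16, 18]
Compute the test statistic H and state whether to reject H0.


Step 1: Combine all N = 14 observations and assign midranks.
sorted (value, group, rank): (6,G1,1), (10,G2,2), (11,G1,3.5), (11,G3,3.5), (12,G1,5), (13,G3,6), (14,G2,7), (15,G1,8), (16,G3,9), (17,G1,10.5), (17,G2,10.5), (18,G3,12), (20,G2,13), (24,G2,14)
Step 2: Sum ranks within each group.
R_1 = 28 (n_1 = 5)
R_2 = 46.5 (n_2 = 5)
R_3 = 30.5 (n_3 = 4)
Step 3: H = 12/(N(N+1)) * sum(R_i^2/n_i) - 3(N+1)
     = 12/(14*15) * (28^2/5 + 46.5^2/5 + 30.5^2/4) - 3*15
     = 0.057143 * 821.812 - 45
     = 1.960714.
Step 4: Ties present; correction factor C = 1 - 12/(14^3 - 14) = 0.995604. Corrected H = 1.960714 / 0.995604 = 1.969371.
Step 5: Under H0, H ~ chi^2(2); p-value = 0.373557.
Step 6: alpha = 0.05. fail to reject H0.

H = 1.9694, df = 2, p = 0.373557, fail to reject H0.


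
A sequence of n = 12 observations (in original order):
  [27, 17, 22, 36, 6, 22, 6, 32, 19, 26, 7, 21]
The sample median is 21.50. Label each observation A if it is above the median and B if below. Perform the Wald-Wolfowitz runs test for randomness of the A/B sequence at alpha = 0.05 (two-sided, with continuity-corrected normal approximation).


Step 1: Compute median = 21.50; label A = above, B = below.
Labels in order: ABAABABABABB  (n_A = 6, n_B = 6)
Step 2: Count runs R = 10.
Step 3: Under H0 (random ordering), E[R] = 2*n_A*n_B/(n_A+n_B) + 1 = 2*6*6/12 + 1 = 7.0000.
        Var[R] = 2*n_A*n_B*(2*n_A*n_B - n_A - n_B) / ((n_A+n_B)^2 * (n_A+n_B-1)) = 4320/1584 = 2.7273.
        SD[R] = 1.6514.
Step 4: Continuity-corrected z = (R - 0.5 - E[R]) / SD[R] = (10 - 0.5 - 7.0000) / 1.6514 = 1.5138.
Step 5: Two-sided p-value via normal approximation = 2*(1 - Phi(|z|)) = 0.130070.
Step 6: alpha = 0.05. fail to reject H0.

R = 10, z = 1.5138, p = 0.130070, fail to reject H0.


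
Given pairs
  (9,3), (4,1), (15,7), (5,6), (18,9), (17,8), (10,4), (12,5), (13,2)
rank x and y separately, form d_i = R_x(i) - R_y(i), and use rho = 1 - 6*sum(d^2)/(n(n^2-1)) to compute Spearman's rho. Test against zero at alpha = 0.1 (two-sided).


Step 1: Rank x and y separately (midranks; no ties here).
rank(x): 9->3, 4->1, 15->7, 5->2, 18->9, 17->8, 10->4, 12->5, 13->6
rank(y): 3->3, 1->1, 7->7, 6->6, 9->9, 8->8, 4->4, 5->5, 2->2
Step 2: d_i = R_x(i) - R_y(i); compute d_i^2.
  (3-3)^2=0, (1-1)^2=0, (7-7)^2=0, (2-6)^2=16, (9-9)^2=0, (8-8)^2=0, (4-4)^2=0, (5-5)^2=0, (6-2)^2=16
sum(d^2) = 32.
Step 3: rho = 1 - 6*32 / (9*(9^2 - 1)) = 1 - 192/720 = 0.733333.
Step 4: Under H0, t = rho * sqrt((n-2)/(1-rho^2)) = 2.8538 ~ t(7).
Step 5: Two-sided p-value from the t-distribution with 7 df = 0.024554.
Step 6: alpha = 0.1. reject H0.

rho = 0.7333, p = 0.024554, reject H0 at alpha = 0.1.


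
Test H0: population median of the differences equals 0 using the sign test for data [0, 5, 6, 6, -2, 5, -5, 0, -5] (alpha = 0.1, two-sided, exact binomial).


Step 1: Discard zero differences. Original n = 9; n_eff = number of nonzero differences = 7.
Nonzero differences (with sign): +5, +6, +6, -2, +5, -5, -5
Step 2: Count signs: positive = 4, negative = 3.
Step 3: Under H0: P(positive) = 0.5, so the number of positives S ~ Bin(7, 0.5).
Step 4: Two-sided exact p-value = sum of Bin(7,0.5) probabilities at or below the observed probability = 1.000000.
Step 5: alpha = 0.1. fail to reject H0.

n_eff = 7, pos = 4, neg = 3, p = 1.000000, fail to reject H0.


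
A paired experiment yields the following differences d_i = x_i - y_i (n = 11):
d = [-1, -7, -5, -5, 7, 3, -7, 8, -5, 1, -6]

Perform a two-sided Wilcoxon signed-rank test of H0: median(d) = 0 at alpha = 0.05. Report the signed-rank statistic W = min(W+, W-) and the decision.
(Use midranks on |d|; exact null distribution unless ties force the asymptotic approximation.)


Step 1: Drop any zero differences (none here) and take |d_i|.
|d| = [1, 7, 5, 5, 7, 3, 7, 8, 5, 1, 6]
Step 2: Midrank |d_i| (ties get averaged ranks).
ranks: |1|->1.5, |7|->9, |5|->5, |5|->5, |7|->9, |3|->3, |7|->9, |8|->11, |5|->5, |1|->1.5, |6|->7
Step 3: Attach original signs; sum ranks with positive sign and with negative sign.
W+ = 9 + 3 + 11 + 1.5 = 24.5
W- = 1.5 + 9 + 5 + 5 + 9 + 5 + 7 = 41.5
(Check: W+ + W- = 66 should equal n(n+1)/2 = 66.)
Step 4: Test statistic W = min(W+, W-) = 24.5.
Step 5: Ties in |d|, so use the tie-corrected normal approximation.
        E[W] = n(n+1)/4 = 11*12/4 = 33.
        Tie groups: |d|=1 (t=2), |d|=5 (t=3), |d|=7 (t=3); sum(t^3 - t) = 54.
        Var[W] = n(n+1)(2n+1)/24 - sum(t^3-t)/48 = 3036/24 - 54/48 = 125.375.
        z = (W - E[W]) / sqrt(Var[W]) = (24.5 - 33) / 11.1971 = -0.7591.
        Two-sided p = 2*Phi(z) = 0.447778.
Step 6: alpha = 0.05. fail to reject H0.

W+ = 24.5, W- = 41.5, W = min = 24.5, p = 0.447778, fail to reject H0.


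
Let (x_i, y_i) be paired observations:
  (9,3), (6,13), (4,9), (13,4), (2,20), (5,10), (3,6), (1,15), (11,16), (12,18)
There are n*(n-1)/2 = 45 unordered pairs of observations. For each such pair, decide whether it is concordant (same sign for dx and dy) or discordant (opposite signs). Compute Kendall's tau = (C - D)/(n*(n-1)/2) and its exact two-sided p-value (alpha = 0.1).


Step 1: Enumerate the 45 unordered pairs (i,j) with i<j and classify each by sign(x_j-x_i) * sign(y_j-y_i).
  (1,2):dx=-3,dy=+10->D; (1,3):dx=-5,dy=+6->D; (1,4):dx=+4,dy=+1->C; (1,5):dx=-7,dy=+17->D
  (1,6):dx=-4,dy=+7->D; (1,7):dx=-6,dy=+3->D; (1,8):dx=-8,dy=+12->D; (1,9):dx=+2,dy=+13->C
  (1,10):dx=+3,dy=+15->C; (2,3):dx=-2,dy=-4->C; (2,4):dx=+7,dy=-9->D; (2,5):dx=-4,dy=+7->D
  (2,6):dx=-1,dy=-3->C; (2,7):dx=-3,dy=-7->C; (2,8):dx=-5,dy=+2->D; (2,9):dx=+5,dy=+3->C
  (2,10):dx=+6,dy=+5->C; (3,4):dx=+9,dy=-5->D; (3,5):dx=-2,dy=+11->D; (3,6):dx=+1,dy=+1->C
  (3,7):dx=-1,dy=-3->C; (3,8):dx=-3,dy=+6->D; (3,9):dx=+7,dy=+7->C; (3,10):dx=+8,dy=+9->C
  (4,5):dx=-11,dy=+16->D; (4,6):dx=-8,dy=+6->D; (4,7):dx=-10,dy=+2->D; (4,8):dx=-12,dy=+11->D
  (4,9):dx=-2,dy=+12->D; (4,10):dx=-1,dy=+14->D; (5,6):dx=+3,dy=-10->D; (5,7):dx=+1,dy=-14->D
  (5,8):dx=-1,dy=-5->C; (5,9):dx=+9,dy=-4->D; (5,10):dx=+10,dy=-2->D; (6,7):dx=-2,dy=-4->C
  (6,8):dx=-4,dy=+5->D; (6,9):dx=+6,dy=+6->C; (6,10):dx=+7,dy=+8->C; (7,8):dx=-2,dy=+9->D
  (7,9):dx=+8,dy=+10->C; (7,10):dx=+9,dy=+12->C; (8,9):dx=+10,dy=+1->C; (8,10):dx=+11,dy=+3->C
  (9,10):dx=+1,dy=+2->C
Step 2: C = 21, D = 24, total pairs = 45.
Step 3: tau = (C - D)/(n(n-1)/2) = (21 - 24)/45 = -0.066667.
Step 4: Exact two-sided p-value (enumerate n! = 3628800 permutations of y under H0): p = 0.861801.
Step 5: alpha = 0.1. fail to reject H0.

tau_b = -0.0667 (C=21, D=24), p = 0.861801, fail to reject H0.


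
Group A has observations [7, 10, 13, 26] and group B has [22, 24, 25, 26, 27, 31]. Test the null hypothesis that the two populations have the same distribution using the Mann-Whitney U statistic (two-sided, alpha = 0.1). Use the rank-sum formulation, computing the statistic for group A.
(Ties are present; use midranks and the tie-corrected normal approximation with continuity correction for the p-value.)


Step 1: Combine and sort all 10 observations; assign midranks.
sorted (value, group): (7,X), (10,X), (13,X), (22,Y), (24,Y), (25,Y), (26,X), (26,Y), (27,Y), (31,Y)
ranks: 7->1, 10->2, 13->3, 22->4, 24->5, 25->6, 26->7.5, 26->7.5, 27->9, 31->10
Step 2: Rank sum for X: R1 = 1 + 2 + 3 + 7.5 = 13.5.
Step 3: U_X = R1 - n1(n1+1)/2 = 13.5 - 4*5/2 = 13.5 - 10 = 3.5.
       U_Y = n1*n2 - U_X = 24 - 3.5 = 20.5.
Step 4: Ties are present, so use the tie-corrected normal approximation (with continuity correction) for the p-value.
Step 5: p-value = 0.087118; compare to alpha = 0.1. reject H0.

U_X = 3.5, p = 0.087118, reject H0 at alpha = 0.1.


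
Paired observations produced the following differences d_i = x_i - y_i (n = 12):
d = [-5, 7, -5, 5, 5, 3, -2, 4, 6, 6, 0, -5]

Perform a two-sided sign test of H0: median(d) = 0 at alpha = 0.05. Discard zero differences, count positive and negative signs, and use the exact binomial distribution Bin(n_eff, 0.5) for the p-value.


Step 1: Discard zero differences. Original n = 12; n_eff = number of nonzero differences = 11.
Nonzero differences (with sign): -5, +7, -5, +5, +5, +3, -2, +4, +6, +6, -5
Step 2: Count signs: positive = 7, negative = 4.
Step 3: Under H0: P(positive) = 0.5, so the number of positives S ~ Bin(11, 0.5).
Step 4: Two-sided exact p-value = sum of Bin(11,0.5) probabilities at or below the observed probability = 0.548828.
Step 5: alpha = 0.05. fail to reject H0.

n_eff = 11, pos = 7, neg = 4, p = 0.548828, fail to reject H0.


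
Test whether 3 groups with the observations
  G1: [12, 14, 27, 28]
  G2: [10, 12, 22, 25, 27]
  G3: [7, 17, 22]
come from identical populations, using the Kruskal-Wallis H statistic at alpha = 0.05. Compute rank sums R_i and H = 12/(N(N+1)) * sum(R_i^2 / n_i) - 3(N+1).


Step 1: Combine all N = 12 observations and assign midranks.
sorted (value, group, rank): (7,G3,1), (10,G2,2), (12,G1,3.5), (12,G2,3.5), (14,G1,5), (17,G3,6), (22,G2,7.5), (22,G3,7.5), (25,G2,9), (27,G1,10.5), (27,G2,10.5), (28,G1,12)
Step 2: Sum ranks within each group.
R_1 = 31 (n_1 = 4)
R_2 = 32.5 (n_2 = 5)
R_3 = 14.5 (n_3 = 3)
Step 3: H = 12/(N(N+1)) * sum(R_i^2/n_i) - 3(N+1)
     = 12/(12*13) * (31^2/4 + 32.5^2/5 + 14.5^2/3) - 3*13
     = 0.076923 * 521.583 - 39
     = 1.121795.
Step 4: Ties present; correction factor C = 1 - 18/(12^3 - 12) = 0.989510. Corrected H = 1.121795 / 0.989510 = 1.133687.
Step 5: Under H0, H ~ chi^2(2); p-value = 0.567313.
Step 6: alpha = 0.05. fail to reject H0.

H = 1.1337, df = 2, p = 0.567313, fail to reject H0.


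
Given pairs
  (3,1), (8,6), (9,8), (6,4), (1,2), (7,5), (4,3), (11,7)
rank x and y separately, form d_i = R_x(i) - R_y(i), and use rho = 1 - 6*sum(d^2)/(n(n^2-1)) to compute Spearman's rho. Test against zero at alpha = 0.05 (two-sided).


Step 1: Rank x and y separately (midranks; no ties here).
rank(x): 3->2, 8->6, 9->7, 6->4, 1->1, 7->5, 4->3, 11->8
rank(y): 1->1, 6->6, 8->8, 4->4, 2->2, 5->5, 3->3, 7->7
Step 2: d_i = R_x(i) - R_y(i); compute d_i^2.
  (2-1)^2=1, (6-6)^2=0, (7-8)^2=1, (4-4)^2=0, (1-2)^2=1, (5-5)^2=0, (3-3)^2=0, (8-7)^2=1
sum(d^2) = 4.
Step 3: rho = 1 - 6*4 / (8*(8^2 - 1)) = 1 - 24/504 = 0.952381.
Step 4: Under H0, t = rho * sqrt((n-2)/(1-rho^2)) = 7.6509 ~ t(6).
Step 5: Two-sided p-value from the t-distribution with 6 df = 0.000260.
Step 6: alpha = 0.05. reject H0.

rho = 0.9524, p = 0.000260, reject H0 at alpha = 0.05.


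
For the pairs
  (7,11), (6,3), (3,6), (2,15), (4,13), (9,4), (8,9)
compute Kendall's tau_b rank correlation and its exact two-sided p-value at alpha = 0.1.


Step 1: Enumerate the 21 unordered pairs (i,j) with i<j and classify each by sign(x_j-x_i) * sign(y_j-y_i).
  (1,2):dx=-1,dy=-8->C; (1,3):dx=-4,dy=-5->C; (1,4):dx=-5,dy=+4->D; (1,5):dx=-3,dy=+2->D
  (1,6):dx=+2,dy=-7->D; (1,7):dx=+1,dy=-2->D; (2,3):dx=-3,dy=+3->D; (2,4):dx=-4,dy=+12->D
  (2,5):dx=-2,dy=+10->D; (2,6):dx=+3,dy=+1->C; (2,7):dx=+2,dy=+6->C; (3,4):dx=-1,dy=+9->D
  (3,5):dx=+1,dy=+7->C; (3,6):dx=+6,dy=-2->D; (3,7):dx=+5,dy=+3->C; (4,5):dx=+2,dy=-2->D
  (4,6):dx=+7,dy=-11->D; (4,7):dx=+6,dy=-6->D; (5,6):dx=+5,dy=-9->D; (5,7):dx=+4,dy=-4->D
  (6,7):dx=-1,dy=+5->D
Step 2: C = 6, D = 15, total pairs = 21.
Step 3: tau = (C - D)/(n(n-1)/2) = (6 - 15)/21 = -0.428571.
Step 4: Exact two-sided p-value (enumerate n! = 5040 permutations of y under H0): p = 0.238889.
Step 5: alpha = 0.1. fail to reject H0.

tau_b = -0.4286 (C=6, D=15), p = 0.238889, fail to reject H0.


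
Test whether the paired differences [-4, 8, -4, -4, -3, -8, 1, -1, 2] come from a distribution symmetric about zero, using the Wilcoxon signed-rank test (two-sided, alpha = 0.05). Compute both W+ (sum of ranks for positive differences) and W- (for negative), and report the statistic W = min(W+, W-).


Step 1: Drop any zero differences (none here) and take |d_i|.
|d| = [4, 8, 4, 4, 3, 8, 1, 1, 2]
Step 2: Midrank |d_i| (ties get averaged ranks).
ranks: |4|->6, |8|->8.5, |4|->6, |4|->6, |3|->4, |8|->8.5, |1|->1.5, |1|->1.5, |2|->3
Step 3: Attach original signs; sum ranks with positive sign and with negative sign.
W+ = 8.5 + 1.5 + 3 = 13
W- = 6 + 6 + 6 + 4 + 8.5 + 1.5 = 32
(Check: W+ + W- = 45 should equal n(n+1)/2 = 45.)
Step 4: Test statistic W = min(W+, W-) = 13.
Step 5: Ties in |d|, so use the tie-corrected normal approximation.
        E[W] = n(n+1)/4 = 9*10/4 = 22.5.
        Tie groups: |d|=1 (t=2), |d|=4 (t=3), |d|=8 (t=2); sum(t^3 - t) = 36.
        Var[W] = n(n+1)(2n+1)/24 - sum(t^3-t)/48 = 1710/24 - 36/48 = 70.5.
        z = (W - E[W]) / sqrt(Var[W]) = (13 - 22.5) / 8.3964 = -1.1314.
        Two-sided p = 2*Phi(z) = 0.257873.
Step 6: alpha = 0.05. fail to reject H0.

W+ = 13, W- = 32, W = min = 13, p = 0.257873, fail to reject H0.


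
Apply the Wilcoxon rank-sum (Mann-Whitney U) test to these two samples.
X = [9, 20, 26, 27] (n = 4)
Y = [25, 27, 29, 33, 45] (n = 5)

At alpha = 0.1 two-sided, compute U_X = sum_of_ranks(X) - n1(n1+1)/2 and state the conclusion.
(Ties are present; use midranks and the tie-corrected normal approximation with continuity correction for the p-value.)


Step 1: Combine and sort all 9 observations; assign midranks.
sorted (value, group): (9,X), (20,X), (25,Y), (26,X), (27,X), (27,Y), (29,Y), (33,Y), (45,Y)
ranks: 9->1, 20->2, 25->3, 26->4, 27->5.5, 27->5.5, 29->7, 33->8, 45->9
Step 2: Rank sum for X: R1 = 1 + 2 + 4 + 5.5 = 12.5.
Step 3: U_X = R1 - n1(n1+1)/2 = 12.5 - 4*5/2 = 12.5 - 10 = 2.5.
       U_Y = n1*n2 - U_X = 20 - 2.5 = 17.5.
Step 4: Ties are present, so use the tie-corrected normal approximation (with continuity correction) for the p-value.
Step 5: p-value = 0.085100; compare to alpha = 0.1. reject H0.

U_X = 2.5, p = 0.085100, reject H0 at alpha = 0.1.


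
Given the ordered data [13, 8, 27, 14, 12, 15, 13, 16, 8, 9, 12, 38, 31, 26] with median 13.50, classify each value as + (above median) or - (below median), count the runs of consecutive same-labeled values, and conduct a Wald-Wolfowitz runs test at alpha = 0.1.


Step 1: Compute median = 13.50; label A = above, B = below.
Labels in order: BBAABABABBBAAA  (n_A = 7, n_B = 7)
Step 2: Count runs R = 8.
Step 3: Under H0 (random ordering), E[R] = 2*n_A*n_B/(n_A+n_B) + 1 = 2*7*7/14 + 1 = 8.0000.
        Var[R] = 2*n_A*n_B*(2*n_A*n_B - n_A - n_B) / ((n_A+n_B)^2 * (n_A+n_B-1)) = 8232/2548 = 3.2308.
        SD[R] = 1.7974.
Step 4: R = E[R], so z = 0 with no continuity correction.
Step 5: Two-sided p-value via normal approximation = 2*(1 - Phi(|z|)) = 1.000000.
Step 6: alpha = 0.1. fail to reject H0.

R = 8, z = 0.0000, p = 1.000000, fail to reject H0.


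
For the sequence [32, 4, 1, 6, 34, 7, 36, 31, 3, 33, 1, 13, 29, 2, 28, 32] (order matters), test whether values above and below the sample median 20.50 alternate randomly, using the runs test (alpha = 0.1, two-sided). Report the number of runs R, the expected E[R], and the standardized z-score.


Step 1: Compute median = 20.50; label A = above, B = below.
Labels in order: ABBBABAABABBABAA  (n_A = 8, n_B = 8)
Step 2: Count runs R = 11.
Step 3: Under H0 (random ordering), E[R] = 2*n_A*n_B/(n_A+n_B) + 1 = 2*8*8/16 + 1 = 9.0000.
        Var[R] = 2*n_A*n_B*(2*n_A*n_B - n_A - n_B) / ((n_A+n_B)^2 * (n_A+n_B-1)) = 14336/3840 = 3.7333.
        SD[R] = 1.9322.
Step 4: Continuity-corrected z = (R - 0.5 - E[R]) / SD[R] = (11 - 0.5 - 9.0000) / 1.9322 = 0.7763.
Step 5: Two-sided p-value via normal approximation = 2*(1 - Phi(|z|)) = 0.437558.
Step 6: alpha = 0.1. fail to reject H0.

R = 11, z = 0.7763, p = 0.437558, fail to reject H0.


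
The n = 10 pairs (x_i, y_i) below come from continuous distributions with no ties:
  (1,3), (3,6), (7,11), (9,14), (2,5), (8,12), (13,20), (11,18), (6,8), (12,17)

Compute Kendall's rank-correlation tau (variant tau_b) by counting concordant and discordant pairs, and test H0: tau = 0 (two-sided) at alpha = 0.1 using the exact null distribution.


Step 1: Enumerate the 45 unordered pairs (i,j) with i<j and classify each by sign(x_j-x_i) * sign(y_j-y_i).
  (1,2):dx=+2,dy=+3->C; (1,3):dx=+6,dy=+8->C; (1,4):dx=+8,dy=+11->C; (1,5):dx=+1,dy=+2->C
  (1,6):dx=+7,dy=+9->C; (1,7):dx=+12,dy=+17->C; (1,8):dx=+10,dy=+15->C; (1,9):dx=+5,dy=+5->C
  (1,10):dx=+11,dy=+14->C; (2,3):dx=+4,dy=+5->C; (2,4):dx=+6,dy=+8->C; (2,5):dx=-1,dy=-1->C
  (2,6):dx=+5,dy=+6->C; (2,7):dx=+10,dy=+14->C; (2,8):dx=+8,dy=+12->C; (2,9):dx=+3,dy=+2->C
  (2,10):dx=+9,dy=+11->C; (3,4):dx=+2,dy=+3->C; (3,5):dx=-5,dy=-6->C; (3,6):dx=+1,dy=+1->C
  (3,7):dx=+6,dy=+9->C; (3,8):dx=+4,dy=+7->C; (3,9):dx=-1,dy=-3->C; (3,10):dx=+5,dy=+6->C
  (4,5):dx=-7,dy=-9->C; (4,6):dx=-1,dy=-2->C; (4,7):dx=+4,dy=+6->C; (4,8):dx=+2,dy=+4->C
  (4,9):dx=-3,dy=-6->C; (4,10):dx=+3,dy=+3->C; (5,6):dx=+6,dy=+7->C; (5,7):dx=+11,dy=+15->C
  (5,8):dx=+9,dy=+13->C; (5,9):dx=+4,dy=+3->C; (5,10):dx=+10,dy=+12->C; (6,7):dx=+5,dy=+8->C
  (6,8):dx=+3,dy=+6->C; (6,9):dx=-2,dy=-4->C; (6,10):dx=+4,dy=+5->C; (7,8):dx=-2,dy=-2->C
  (7,9):dx=-7,dy=-12->C; (7,10):dx=-1,dy=-3->C; (8,9):dx=-5,dy=-10->C; (8,10):dx=+1,dy=-1->D
  (9,10):dx=+6,dy=+9->C
Step 2: C = 44, D = 1, total pairs = 45.
Step 3: tau = (C - D)/(n(n-1)/2) = (44 - 1)/45 = 0.955556.
Step 4: Exact two-sided p-value (enumerate n! = 3628800 permutations of y under H0): p = 0.000006.
Step 5: alpha = 0.1. reject H0.

tau_b = 0.9556 (C=44, D=1), p = 0.000006, reject H0.


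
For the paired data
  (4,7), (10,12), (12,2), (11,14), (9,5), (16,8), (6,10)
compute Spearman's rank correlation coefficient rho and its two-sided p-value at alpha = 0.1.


Step 1: Rank x and y separately (midranks; no ties here).
rank(x): 4->1, 10->4, 12->6, 11->5, 9->3, 16->7, 6->2
rank(y): 7->3, 12->6, 2->1, 14->7, 5->2, 8->4, 10->5
Step 2: d_i = R_x(i) - R_y(i); compute d_i^2.
  (1-3)^2=4, (4-6)^2=4, (6-1)^2=25, (5-7)^2=4, (3-2)^2=1, (7-4)^2=9, (2-5)^2=9
sum(d^2) = 56.
Step 3: rho = 1 - 6*56 / (7*(7^2 - 1)) = 1 - 336/336 = 0.000000.
Step 4: Under H0, t = rho * sqrt((n-2)/(1-rho^2)) = 0.0000 ~ t(5).
Step 5: Two-sided p-value from the t-distribution with 5 df = 1.000000.
Step 6: alpha = 0.1. fail to reject H0.

rho = 0.0000, p = 1.000000, fail to reject H0 at alpha = 0.1.


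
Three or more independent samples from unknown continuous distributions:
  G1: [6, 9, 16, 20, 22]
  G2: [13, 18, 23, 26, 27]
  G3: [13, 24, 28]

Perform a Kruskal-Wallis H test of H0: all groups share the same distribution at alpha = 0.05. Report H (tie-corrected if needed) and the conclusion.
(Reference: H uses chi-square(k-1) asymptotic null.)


Step 1: Combine all N = 13 observations and assign midranks.
sorted (value, group, rank): (6,G1,1), (9,G1,2), (13,G2,3.5), (13,G3,3.5), (16,G1,5), (18,G2,6), (20,G1,7), (22,G1,8), (23,G2,9), (24,G3,10), (26,G2,11), (27,G2,12), (28,G3,13)
Step 2: Sum ranks within each group.
R_1 = 23 (n_1 = 5)
R_2 = 41.5 (n_2 = 5)
R_3 = 26.5 (n_3 = 3)
Step 3: H = 12/(N(N+1)) * sum(R_i^2/n_i) - 3(N+1)
     = 12/(13*14) * (23^2/5 + 41.5^2/5 + 26.5^2/3) - 3*14
     = 0.065934 * 684.333 - 42
     = 3.120879.
Step 4: Ties present; correction factor C = 1 - 6/(13^3 - 13) = 0.997253. Corrected H = 3.120879 / 0.997253 = 3.129477.
Step 5: Under H0, H ~ chi^2(2); p-value = 0.209143.
Step 6: alpha = 0.05. fail to reject H0.

H = 3.1295, df = 2, p = 0.209143, fail to reject H0.
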